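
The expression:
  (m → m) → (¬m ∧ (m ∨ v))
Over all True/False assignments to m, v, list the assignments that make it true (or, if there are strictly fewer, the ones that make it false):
is true only for:
  m=False, v=True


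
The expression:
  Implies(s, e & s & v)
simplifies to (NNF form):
~s | (e & v)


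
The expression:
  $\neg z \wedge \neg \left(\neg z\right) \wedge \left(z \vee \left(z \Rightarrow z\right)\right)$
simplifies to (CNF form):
$\text{False}$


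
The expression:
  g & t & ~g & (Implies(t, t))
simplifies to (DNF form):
False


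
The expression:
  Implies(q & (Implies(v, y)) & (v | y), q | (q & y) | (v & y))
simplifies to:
True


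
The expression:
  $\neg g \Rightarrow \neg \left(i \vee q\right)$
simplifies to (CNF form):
$\left(g \vee \neg i\right) \wedge \left(g \vee \neg q\right)$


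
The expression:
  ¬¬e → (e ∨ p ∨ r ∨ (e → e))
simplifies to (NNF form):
True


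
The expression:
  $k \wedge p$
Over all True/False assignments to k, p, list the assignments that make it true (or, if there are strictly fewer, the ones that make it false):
is true only for:
  k=True, p=True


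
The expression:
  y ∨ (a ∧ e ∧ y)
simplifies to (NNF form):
y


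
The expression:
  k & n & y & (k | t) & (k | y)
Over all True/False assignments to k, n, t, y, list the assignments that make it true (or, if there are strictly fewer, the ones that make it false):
is true only for:
  k=True, n=True, t=False, y=True;
  k=True, n=True, t=True, y=True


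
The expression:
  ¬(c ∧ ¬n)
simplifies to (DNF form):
n ∨ ¬c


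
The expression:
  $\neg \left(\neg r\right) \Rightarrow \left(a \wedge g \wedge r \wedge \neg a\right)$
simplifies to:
$\neg r$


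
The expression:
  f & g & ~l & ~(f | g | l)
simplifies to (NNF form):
False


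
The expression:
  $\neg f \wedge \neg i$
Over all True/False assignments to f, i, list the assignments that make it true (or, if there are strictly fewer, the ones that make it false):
is true only for:
  f=False, i=False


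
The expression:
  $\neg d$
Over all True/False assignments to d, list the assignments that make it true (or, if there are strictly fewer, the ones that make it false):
is true only for:
  d=False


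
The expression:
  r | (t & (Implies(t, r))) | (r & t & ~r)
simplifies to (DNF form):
r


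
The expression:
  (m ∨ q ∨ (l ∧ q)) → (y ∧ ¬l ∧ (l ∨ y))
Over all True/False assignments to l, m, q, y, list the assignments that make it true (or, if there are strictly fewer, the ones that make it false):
is true only for:
  l=False, m=False, q=False, y=False;
  l=False, m=False, q=False, y=True;
  l=False, m=False, q=True, y=True;
  l=False, m=True, q=False, y=True;
  l=False, m=True, q=True, y=True;
  l=True, m=False, q=False, y=False;
  l=True, m=False, q=False, y=True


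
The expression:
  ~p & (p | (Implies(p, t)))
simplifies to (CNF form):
~p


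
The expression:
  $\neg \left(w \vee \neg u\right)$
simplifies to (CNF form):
$u \wedge \neg w$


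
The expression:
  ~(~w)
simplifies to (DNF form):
w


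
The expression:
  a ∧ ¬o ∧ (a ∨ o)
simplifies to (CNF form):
a ∧ ¬o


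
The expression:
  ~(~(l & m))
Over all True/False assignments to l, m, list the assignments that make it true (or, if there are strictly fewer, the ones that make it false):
is true only for:
  l=True, m=True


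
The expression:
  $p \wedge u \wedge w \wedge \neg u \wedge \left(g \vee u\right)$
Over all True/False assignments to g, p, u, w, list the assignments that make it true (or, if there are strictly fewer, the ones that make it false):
is never true.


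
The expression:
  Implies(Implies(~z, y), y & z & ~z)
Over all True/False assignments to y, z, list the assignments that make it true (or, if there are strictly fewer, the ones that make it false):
is true only for:
  y=False, z=False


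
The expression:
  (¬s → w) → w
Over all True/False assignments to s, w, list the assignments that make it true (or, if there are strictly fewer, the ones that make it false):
is false only for:
  s=True, w=False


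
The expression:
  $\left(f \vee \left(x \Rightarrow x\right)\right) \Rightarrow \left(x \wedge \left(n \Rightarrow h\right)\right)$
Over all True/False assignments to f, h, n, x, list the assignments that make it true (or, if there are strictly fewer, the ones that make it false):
is true only for:
  f=False, h=False, n=False, x=True;
  f=False, h=True, n=False, x=True;
  f=False, h=True, n=True, x=True;
  f=True, h=False, n=False, x=True;
  f=True, h=True, n=False, x=True;
  f=True, h=True, n=True, x=True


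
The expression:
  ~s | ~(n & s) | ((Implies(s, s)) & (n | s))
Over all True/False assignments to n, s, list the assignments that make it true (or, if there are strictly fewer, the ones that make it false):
is always true.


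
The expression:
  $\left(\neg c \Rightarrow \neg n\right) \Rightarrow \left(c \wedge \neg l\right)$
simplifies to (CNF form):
$\left(c \vee n\right) \wedge \left(\neg c \vee \neg l\right)$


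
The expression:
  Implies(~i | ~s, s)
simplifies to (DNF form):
s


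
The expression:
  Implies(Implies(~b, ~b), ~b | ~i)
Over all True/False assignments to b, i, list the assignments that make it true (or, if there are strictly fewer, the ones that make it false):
is false only for:
  b=True, i=True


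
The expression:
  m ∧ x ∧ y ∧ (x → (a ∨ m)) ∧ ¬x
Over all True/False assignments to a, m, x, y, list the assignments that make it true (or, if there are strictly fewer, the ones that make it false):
is never true.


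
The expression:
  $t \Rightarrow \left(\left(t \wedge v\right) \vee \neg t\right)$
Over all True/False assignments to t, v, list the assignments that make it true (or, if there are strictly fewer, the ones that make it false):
is false only for:
  t=True, v=False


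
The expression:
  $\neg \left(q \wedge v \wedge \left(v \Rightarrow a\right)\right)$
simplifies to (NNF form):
$\neg a \vee \neg q \vee \neg v$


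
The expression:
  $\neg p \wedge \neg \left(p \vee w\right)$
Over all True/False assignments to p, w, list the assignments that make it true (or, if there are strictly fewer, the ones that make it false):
is true only for:
  p=False, w=False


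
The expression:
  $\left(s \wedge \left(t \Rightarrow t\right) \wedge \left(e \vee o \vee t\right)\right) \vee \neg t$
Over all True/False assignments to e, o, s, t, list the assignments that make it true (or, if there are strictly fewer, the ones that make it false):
is false only for:
  e=False, o=False, s=False, t=True;
  e=False, o=True, s=False, t=True;
  e=True, o=False, s=False, t=True;
  e=True, o=True, s=False, t=True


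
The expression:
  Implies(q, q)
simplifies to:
True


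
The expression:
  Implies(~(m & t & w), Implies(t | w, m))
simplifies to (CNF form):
(m | ~t) & (m | ~w)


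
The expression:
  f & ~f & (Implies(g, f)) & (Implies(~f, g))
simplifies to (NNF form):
False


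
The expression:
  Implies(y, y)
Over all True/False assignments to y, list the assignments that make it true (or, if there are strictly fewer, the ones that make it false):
is always true.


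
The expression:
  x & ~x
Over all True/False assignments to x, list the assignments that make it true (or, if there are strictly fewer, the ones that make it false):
is never true.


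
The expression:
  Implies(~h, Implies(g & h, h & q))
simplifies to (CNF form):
True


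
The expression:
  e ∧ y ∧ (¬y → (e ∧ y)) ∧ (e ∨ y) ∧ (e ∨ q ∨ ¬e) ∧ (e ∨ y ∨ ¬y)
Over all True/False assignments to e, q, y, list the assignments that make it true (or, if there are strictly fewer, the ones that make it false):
is true only for:
  e=True, q=False, y=True;
  e=True, q=True, y=True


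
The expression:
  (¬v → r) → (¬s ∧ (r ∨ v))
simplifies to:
(¬r ∧ ¬v) ∨ ¬s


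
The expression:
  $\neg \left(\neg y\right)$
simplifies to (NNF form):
$y$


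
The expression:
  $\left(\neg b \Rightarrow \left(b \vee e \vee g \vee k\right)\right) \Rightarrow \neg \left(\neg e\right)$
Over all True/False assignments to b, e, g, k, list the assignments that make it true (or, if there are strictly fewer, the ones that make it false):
is false only for:
  b=False, e=False, g=False, k=True;
  b=False, e=False, g=True, k=False;
  b=False, e=False, g=True, k=True;
  b=True, e=False, g=False, k=False;
  b=True, e=False, g=False, k=True;
  b=True, e=False, g=True, k=False;
  b=True, e=False, g=True, k=True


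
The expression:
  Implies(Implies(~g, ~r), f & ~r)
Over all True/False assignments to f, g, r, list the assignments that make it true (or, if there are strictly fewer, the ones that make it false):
is true only for:
  f=False, g=False, r=True;
  f=True, g=False, r=False;
  f=True, g=False, r=True;
  f=True, g=True, r=False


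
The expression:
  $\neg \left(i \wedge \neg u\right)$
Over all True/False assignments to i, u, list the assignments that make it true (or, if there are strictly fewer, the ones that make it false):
is false only for:
  i=True, u=False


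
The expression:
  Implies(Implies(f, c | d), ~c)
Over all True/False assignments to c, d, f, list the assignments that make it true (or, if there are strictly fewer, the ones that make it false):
is true only for:
  c=False, d=False, f=False;
  c=False, d=False, f=True;
  c=False, d=True, f=False;
  c=False, d=True, f=True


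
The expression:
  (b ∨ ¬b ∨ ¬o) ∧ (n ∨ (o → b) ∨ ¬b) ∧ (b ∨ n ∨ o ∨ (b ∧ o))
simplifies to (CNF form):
b ∨ n ∨ o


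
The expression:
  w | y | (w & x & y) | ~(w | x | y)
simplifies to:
w | y | ~x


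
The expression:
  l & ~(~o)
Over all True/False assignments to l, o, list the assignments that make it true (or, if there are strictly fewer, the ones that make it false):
is true only for:
  l=True, o=True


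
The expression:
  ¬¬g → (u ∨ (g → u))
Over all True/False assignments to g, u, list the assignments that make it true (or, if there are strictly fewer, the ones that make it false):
is false only for:
  g=True, u=False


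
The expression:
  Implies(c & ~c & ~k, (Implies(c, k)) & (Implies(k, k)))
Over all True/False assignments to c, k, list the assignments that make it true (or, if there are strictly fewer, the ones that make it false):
is always true.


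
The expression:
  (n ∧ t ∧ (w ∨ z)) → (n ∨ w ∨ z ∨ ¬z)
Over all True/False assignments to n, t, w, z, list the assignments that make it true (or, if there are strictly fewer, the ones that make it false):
is always true.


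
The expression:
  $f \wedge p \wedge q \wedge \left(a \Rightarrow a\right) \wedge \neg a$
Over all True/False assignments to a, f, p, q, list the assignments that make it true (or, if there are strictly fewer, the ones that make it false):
is true only for:
  a=False, f=True, p=True, q=True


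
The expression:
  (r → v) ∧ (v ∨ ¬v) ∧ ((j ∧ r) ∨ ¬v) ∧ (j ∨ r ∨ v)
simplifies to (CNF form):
j ∧ (r ∨ ¬v) ∧ (v ∨ ¬r)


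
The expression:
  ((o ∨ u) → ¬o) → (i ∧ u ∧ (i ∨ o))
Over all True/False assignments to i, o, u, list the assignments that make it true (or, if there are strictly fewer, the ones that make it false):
is false only for:
  i=False, o=False, u=False;
  i=False, o=False, u=True;
  i=True, o=False, u=False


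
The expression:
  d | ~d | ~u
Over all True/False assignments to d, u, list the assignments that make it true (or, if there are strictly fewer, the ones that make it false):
is always true.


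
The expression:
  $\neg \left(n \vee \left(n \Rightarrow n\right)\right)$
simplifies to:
$\text{False}$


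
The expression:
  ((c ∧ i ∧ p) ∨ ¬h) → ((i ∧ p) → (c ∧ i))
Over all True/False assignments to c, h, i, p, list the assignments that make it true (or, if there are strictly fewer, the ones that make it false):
is false only for:
  c=False, h=False, i=True, p=True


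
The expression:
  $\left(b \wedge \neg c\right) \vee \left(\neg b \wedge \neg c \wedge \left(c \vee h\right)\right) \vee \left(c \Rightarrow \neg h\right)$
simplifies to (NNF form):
$\neg c \vee \neg h$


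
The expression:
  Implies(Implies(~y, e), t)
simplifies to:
t | (~e & ~y)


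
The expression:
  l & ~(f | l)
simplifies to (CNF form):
False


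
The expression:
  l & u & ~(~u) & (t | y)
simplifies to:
l & u & (t | y)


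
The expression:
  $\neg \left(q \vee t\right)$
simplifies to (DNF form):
$\neg q \wedge \neg t$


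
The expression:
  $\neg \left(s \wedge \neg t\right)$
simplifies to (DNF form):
$t \vee \neg s$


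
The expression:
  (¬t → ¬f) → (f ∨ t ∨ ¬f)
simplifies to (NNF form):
True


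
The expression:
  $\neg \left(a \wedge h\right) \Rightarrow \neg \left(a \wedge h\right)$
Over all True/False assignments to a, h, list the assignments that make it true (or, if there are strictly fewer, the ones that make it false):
is always true.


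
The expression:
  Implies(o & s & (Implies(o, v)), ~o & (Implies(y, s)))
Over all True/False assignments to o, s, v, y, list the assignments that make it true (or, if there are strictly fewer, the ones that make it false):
is false only for:
  o=True, s=True, v=True, y=False;
  o=True, s=True, v=True, y=True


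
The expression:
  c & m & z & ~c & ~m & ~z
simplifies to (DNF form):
False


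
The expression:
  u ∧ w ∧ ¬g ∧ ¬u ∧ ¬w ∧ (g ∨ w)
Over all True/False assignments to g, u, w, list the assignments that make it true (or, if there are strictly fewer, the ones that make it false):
is never true.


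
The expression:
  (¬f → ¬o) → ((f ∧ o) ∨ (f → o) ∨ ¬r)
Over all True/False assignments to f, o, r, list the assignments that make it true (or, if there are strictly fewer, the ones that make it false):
is false only for:
  f=True, o=False, r=True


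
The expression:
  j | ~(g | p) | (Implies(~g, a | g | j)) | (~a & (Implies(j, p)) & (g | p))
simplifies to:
True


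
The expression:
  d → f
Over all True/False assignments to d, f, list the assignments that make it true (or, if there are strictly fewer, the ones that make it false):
is false only for:
  d=True, f=False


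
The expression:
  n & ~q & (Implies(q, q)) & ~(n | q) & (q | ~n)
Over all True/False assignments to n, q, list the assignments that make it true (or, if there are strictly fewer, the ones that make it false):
is never true.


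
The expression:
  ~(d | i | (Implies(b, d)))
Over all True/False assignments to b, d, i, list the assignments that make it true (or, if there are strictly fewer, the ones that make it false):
is true only for:
  b=True, d=False, i=False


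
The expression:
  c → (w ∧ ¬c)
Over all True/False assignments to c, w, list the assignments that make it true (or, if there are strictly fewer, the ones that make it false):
is true only for:
  c=False, w=False;
  c=False, w=True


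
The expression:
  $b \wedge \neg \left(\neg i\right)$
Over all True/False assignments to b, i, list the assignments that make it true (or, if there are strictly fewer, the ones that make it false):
is true only for:
  b=True, i=True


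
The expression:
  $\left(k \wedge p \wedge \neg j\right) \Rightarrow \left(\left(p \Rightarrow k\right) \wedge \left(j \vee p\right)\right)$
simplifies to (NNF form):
$\text{True}$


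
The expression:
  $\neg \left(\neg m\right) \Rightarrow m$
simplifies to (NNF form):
$\text{True}$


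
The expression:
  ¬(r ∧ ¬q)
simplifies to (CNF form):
q ∨ ¬r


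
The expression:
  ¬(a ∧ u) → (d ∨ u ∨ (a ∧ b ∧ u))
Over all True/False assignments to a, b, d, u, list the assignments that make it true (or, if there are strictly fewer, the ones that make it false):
is false only for:
  a=False, b=False, d=False, u=False;
  a=False, b=True, d=False, u=False;
  a=True, b=False, d=False, u=False;
  a=True, b=True, d=False, u=False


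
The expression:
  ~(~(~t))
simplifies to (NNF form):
~t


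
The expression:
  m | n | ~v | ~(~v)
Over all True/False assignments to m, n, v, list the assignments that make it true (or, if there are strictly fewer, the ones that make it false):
is always true.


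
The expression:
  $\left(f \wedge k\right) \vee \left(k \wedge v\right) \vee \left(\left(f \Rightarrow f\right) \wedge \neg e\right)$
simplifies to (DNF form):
$\left(f \wedge k\right) \vee \left(k \wedge v\right) \vee \neg e$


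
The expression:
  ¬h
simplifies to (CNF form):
¬h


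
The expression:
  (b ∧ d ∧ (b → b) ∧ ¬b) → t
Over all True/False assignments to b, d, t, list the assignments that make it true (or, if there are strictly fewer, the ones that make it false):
is always true.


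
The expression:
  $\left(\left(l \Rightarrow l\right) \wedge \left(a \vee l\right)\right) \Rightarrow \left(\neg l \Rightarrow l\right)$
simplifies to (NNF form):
$l \vee \neg a$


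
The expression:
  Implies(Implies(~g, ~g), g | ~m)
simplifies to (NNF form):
g | ~m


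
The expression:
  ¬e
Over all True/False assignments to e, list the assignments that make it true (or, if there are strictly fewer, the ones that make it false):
is true only for:
  e=False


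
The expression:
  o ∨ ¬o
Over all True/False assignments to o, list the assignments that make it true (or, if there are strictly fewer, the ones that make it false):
is always true.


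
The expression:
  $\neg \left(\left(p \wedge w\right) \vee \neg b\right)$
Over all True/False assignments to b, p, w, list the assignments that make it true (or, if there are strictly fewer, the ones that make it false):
is true only for:
  b=True, p=False, w=False;
  b=True, p=False, w=True;
  b=True, p=True, w=False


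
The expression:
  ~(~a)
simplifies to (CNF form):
a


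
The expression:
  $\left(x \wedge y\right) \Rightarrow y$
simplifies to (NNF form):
$\text{True}$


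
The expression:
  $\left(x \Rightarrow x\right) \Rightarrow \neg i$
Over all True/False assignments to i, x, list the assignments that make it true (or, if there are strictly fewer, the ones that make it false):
is true only for:
  i=False, x=False;
  i=False, x=True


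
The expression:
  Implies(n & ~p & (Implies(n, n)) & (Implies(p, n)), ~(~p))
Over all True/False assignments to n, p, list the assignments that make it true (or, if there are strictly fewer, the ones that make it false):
is false only for:
  n=True, p=False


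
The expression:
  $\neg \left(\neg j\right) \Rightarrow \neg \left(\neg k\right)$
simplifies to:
$k \vee \neg j$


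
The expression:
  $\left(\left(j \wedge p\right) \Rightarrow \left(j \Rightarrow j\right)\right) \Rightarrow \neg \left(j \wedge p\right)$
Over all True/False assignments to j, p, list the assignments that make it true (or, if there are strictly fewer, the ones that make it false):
is false only for:
  j=True, p=True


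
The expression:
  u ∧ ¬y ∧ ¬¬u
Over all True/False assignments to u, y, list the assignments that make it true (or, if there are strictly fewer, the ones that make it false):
is true only for:
  u=True, y=False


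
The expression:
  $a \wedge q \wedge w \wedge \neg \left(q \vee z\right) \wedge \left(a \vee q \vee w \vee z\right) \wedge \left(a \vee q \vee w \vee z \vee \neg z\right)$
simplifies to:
$\text{False}$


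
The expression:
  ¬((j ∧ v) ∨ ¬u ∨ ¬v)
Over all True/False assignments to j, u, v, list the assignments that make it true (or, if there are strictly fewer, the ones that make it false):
is true only for:
  j=False, u=True, v=True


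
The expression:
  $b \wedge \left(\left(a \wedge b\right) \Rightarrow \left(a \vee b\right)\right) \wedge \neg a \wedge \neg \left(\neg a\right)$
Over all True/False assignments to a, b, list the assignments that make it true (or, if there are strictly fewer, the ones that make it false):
is never true.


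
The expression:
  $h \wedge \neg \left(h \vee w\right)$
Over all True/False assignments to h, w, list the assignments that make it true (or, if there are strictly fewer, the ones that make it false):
is never true.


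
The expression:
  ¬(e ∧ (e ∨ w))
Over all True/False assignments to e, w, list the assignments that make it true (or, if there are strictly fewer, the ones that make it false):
is true only for:
  e=False, w=False;
  e=False, w=True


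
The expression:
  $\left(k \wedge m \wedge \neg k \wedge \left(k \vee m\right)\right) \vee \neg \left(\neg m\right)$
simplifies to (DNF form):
$m$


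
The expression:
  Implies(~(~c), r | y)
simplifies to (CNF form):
r | y | ~c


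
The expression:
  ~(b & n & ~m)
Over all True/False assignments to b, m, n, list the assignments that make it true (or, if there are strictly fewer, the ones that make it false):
is false only for:
  b=True, m=False, n=True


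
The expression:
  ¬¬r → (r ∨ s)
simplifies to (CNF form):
True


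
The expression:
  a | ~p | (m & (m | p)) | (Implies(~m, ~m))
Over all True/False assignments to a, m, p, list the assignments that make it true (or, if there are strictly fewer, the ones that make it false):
is always true.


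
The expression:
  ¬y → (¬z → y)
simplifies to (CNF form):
y ∨ z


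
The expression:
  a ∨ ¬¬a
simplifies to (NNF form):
a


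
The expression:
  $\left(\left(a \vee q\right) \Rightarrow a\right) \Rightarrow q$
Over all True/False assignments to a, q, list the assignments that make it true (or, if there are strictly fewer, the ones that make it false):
is true only for:
  a=False, q=True;
  a=True, q=True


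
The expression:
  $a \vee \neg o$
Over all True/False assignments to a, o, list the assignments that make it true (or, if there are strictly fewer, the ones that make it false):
is false only for:
  a=False, o=True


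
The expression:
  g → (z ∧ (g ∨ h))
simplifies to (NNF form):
z ∨ ¬g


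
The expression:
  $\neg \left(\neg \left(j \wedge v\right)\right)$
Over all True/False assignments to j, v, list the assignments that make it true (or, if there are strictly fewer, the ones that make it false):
is true only for:
  j=True, v=True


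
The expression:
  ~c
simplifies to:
~c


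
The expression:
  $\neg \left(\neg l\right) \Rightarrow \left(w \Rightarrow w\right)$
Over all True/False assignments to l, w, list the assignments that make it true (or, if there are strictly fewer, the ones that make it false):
is always true.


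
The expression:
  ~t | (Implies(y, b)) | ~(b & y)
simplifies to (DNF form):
True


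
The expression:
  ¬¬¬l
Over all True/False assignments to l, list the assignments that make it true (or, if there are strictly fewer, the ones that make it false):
is true only for:
  l=False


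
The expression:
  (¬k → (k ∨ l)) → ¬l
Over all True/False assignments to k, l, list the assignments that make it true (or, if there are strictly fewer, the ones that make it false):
is true only for:
  k=False, l=False;
  k=True, l=False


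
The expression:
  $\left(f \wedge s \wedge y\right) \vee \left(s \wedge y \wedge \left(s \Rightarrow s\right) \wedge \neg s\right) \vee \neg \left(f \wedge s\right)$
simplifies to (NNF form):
$y \vee \neg f \vee \neg s$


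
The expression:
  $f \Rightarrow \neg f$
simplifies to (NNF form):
$\neg f$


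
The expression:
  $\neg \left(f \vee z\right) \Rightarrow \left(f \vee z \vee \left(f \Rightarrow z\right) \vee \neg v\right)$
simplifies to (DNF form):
$\text{True}$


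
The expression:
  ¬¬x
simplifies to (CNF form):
x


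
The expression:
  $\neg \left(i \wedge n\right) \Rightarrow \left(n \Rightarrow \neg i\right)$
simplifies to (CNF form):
$\text{True}$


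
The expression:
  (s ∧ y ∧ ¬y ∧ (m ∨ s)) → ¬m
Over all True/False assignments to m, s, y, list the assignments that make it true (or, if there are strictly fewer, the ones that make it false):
is always true.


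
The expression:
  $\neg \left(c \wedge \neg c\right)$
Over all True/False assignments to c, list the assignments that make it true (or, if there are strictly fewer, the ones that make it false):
is always true.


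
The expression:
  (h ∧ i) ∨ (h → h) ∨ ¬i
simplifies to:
True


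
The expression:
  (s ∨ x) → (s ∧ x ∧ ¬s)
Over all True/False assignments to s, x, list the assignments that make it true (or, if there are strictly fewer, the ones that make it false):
is true only for:
  s=False, x=False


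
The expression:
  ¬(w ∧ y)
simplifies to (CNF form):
¬w ∨ ¬y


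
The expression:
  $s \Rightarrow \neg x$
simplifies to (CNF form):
$\neg s \vee \neg x$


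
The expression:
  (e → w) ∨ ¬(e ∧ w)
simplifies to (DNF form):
True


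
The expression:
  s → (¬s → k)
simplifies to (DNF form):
True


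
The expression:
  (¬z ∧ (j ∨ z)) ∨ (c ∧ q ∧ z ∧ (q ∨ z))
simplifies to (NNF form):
(j ∧ ¬z) ∨ (c ∧ q ∧ z)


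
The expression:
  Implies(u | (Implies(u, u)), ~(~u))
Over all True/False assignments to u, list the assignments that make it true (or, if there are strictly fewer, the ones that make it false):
is true only for:
  u=True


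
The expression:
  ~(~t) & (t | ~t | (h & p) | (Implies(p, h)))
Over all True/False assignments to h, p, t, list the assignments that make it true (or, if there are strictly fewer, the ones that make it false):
is true only for:
  h=False, p=False, t=True;
  h=False, p=True, t=True;
  h=True, p=False, t=True;
  h=True, p=True, t=True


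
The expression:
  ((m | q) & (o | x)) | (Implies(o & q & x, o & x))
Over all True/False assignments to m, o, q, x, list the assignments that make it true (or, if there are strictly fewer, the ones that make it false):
is always true.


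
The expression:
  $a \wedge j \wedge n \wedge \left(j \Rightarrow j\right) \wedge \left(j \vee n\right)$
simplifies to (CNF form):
$a \wedge j \wedge n$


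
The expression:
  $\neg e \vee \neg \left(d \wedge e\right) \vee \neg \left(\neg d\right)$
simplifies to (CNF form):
$\text{True}$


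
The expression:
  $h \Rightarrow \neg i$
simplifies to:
$\neg h \vee \neg i$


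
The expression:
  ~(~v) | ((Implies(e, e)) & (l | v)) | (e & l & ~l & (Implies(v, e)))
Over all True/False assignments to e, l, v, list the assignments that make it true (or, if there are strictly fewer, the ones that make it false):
is false only for:
  e=False, l=False, v=False;
  e=True, l=False, v=False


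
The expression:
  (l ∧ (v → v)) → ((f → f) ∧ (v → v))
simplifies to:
True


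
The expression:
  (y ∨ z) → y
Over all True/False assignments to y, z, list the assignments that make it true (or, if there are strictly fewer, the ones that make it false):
is false only for:
  y=False, z=True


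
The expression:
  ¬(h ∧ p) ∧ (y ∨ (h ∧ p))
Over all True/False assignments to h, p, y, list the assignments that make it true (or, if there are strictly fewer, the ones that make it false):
is true only for:
  h=False, p=False, y=True;
  h=False, p=True, y=True;
  h=True, p=False, y=True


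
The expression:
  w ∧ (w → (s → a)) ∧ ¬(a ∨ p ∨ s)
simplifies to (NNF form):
w ∧ ¬a ∧ ¬p ∧ ¬s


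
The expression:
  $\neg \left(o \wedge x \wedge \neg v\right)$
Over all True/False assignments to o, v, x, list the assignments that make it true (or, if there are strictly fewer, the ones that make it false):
is false only for:
  o=True, v=False, x=True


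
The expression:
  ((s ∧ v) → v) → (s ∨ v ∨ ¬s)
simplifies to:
True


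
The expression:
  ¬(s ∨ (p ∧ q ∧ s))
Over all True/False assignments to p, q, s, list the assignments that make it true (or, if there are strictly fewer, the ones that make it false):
is true only for:
  p=False, q=False, s=False;
  p=False, q=True, s=False;
  p=True, q=False, s=False;
  p=True, q=True, s=False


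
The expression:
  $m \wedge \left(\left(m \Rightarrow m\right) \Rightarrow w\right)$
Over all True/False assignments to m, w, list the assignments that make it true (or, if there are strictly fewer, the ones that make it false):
is true only for:
  m=True, w=True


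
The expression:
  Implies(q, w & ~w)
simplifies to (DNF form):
~q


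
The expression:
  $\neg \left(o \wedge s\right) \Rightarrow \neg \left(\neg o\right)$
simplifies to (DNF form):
$o$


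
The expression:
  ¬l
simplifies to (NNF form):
¬l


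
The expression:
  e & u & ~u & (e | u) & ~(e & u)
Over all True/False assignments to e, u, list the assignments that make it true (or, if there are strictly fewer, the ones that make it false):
is never true.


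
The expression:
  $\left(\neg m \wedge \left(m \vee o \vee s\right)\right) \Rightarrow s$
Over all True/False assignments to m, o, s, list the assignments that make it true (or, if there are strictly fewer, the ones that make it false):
is false only for:
  m=False, o=True, s=False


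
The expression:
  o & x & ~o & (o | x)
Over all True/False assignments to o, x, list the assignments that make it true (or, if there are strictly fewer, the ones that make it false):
is never true.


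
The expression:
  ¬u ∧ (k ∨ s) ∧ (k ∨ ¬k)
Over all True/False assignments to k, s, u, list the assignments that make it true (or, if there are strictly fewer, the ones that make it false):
is true only for:
  k=False, s=True, u=False;
  k=True, s=False, u=False;
  k=True, s=True, u=False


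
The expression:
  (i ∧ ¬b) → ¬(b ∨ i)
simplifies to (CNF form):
b ∨ ¬i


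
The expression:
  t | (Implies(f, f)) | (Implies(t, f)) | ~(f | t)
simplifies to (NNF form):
True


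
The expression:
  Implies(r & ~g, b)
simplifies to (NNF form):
b | g | ~r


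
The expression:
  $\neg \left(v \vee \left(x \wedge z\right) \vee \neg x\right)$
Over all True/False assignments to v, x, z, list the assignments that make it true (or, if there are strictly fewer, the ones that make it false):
is true only for:
  v=False, x=True, z=False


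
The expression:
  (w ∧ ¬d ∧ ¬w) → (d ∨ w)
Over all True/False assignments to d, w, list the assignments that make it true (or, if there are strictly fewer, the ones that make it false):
is always true.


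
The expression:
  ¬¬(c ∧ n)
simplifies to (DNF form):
c ∧ n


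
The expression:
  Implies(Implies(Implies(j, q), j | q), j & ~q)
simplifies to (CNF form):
~q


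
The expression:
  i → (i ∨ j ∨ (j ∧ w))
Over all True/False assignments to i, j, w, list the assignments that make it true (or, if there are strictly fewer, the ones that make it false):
is always true.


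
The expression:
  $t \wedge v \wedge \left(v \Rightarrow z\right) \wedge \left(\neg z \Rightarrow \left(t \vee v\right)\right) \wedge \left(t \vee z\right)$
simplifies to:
$t \wedge v \wedge z$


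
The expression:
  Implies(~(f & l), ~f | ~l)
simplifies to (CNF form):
True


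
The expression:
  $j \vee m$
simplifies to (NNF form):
$j \vee m$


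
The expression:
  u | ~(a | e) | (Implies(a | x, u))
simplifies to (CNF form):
(u | ~a) & (u | ~e | ~x)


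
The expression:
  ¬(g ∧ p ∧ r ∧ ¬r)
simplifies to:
True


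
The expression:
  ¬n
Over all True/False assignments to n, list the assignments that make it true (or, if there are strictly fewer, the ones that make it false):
is true only for:
  n=False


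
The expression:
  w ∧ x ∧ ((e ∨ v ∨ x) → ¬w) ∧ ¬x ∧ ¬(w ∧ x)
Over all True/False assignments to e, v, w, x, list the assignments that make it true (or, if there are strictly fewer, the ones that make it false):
is never true.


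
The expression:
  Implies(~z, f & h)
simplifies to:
z | (f & h)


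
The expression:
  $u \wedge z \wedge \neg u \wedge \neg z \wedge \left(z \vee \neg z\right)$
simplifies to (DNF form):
$\text{False}$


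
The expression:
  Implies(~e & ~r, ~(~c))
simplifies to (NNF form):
c | e | r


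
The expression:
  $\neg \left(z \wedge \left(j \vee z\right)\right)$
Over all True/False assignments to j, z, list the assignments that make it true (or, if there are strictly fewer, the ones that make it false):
is true only for:
  j=False, z=False;
  j=True, z=False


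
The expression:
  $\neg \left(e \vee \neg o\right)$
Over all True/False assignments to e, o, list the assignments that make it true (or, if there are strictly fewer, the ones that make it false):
is true only for:
  e=False, o=True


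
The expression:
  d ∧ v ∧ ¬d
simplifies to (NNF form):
False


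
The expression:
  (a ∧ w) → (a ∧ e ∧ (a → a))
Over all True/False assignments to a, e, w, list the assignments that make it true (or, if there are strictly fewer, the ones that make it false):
is false only for:
  a=True, e=False, w=True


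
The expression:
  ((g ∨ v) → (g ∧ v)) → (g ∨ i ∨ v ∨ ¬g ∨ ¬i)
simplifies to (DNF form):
True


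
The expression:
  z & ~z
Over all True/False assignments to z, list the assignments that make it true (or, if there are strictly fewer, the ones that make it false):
is never true.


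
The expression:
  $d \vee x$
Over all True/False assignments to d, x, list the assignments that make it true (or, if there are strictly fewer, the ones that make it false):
is false only for:
  d=False, x=False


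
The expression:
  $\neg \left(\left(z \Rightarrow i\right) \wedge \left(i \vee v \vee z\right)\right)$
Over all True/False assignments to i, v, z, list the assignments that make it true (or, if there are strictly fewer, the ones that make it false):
is true only for:
  i=False, v=False, z=False;
  i=False, v=False, z=True;
  i=False, v=True, z=True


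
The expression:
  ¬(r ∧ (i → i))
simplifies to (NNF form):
¬r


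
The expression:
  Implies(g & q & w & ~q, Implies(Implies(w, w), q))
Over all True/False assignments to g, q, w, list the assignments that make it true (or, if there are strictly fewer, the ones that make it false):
is always true.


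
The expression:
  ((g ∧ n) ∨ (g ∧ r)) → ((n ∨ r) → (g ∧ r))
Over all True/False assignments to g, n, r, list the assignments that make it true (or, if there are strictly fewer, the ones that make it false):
is false only for:
  g=True, n=True, r=False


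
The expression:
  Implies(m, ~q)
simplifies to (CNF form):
~m | ~q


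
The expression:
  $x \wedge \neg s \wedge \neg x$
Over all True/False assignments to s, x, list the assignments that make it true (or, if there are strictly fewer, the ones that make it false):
is never true.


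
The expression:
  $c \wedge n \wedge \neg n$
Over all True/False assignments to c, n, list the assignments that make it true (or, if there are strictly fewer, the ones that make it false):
is never true.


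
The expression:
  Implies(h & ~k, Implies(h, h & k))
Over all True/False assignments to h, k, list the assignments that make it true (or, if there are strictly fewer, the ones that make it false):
is false only for:
  h=True, k=False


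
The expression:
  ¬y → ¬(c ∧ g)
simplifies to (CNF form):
y ∨ ¬c ∨ ¬g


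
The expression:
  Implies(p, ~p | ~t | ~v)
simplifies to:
~p | ~t | ~v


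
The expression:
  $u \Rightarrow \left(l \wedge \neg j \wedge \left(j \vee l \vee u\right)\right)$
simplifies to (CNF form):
$\left(l \vee \neg u\right) \wedge \left(\neg j \vee \neg u\right)$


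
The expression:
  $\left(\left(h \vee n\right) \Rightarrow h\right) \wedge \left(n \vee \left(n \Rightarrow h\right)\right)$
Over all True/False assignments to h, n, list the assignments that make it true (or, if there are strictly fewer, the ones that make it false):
is false only for:
  h=False, n=True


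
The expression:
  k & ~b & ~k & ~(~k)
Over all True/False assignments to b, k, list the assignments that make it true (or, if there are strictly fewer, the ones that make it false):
is never true.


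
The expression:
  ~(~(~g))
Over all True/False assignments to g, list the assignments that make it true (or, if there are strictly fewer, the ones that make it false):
is true only for:
  g=False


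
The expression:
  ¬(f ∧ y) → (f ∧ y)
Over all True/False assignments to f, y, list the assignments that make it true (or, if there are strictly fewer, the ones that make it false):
is true only for:
  f=True, y=True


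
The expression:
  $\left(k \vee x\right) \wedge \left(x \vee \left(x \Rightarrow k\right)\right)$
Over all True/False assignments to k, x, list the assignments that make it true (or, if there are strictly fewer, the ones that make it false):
is false only for:
  k=False, x=False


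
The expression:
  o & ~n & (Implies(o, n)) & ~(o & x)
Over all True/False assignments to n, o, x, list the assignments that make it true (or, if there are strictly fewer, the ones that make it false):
is never true.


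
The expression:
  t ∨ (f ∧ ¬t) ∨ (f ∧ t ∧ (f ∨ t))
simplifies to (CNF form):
f ∨ t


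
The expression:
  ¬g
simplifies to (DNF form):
¬g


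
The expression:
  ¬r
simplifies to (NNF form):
¬r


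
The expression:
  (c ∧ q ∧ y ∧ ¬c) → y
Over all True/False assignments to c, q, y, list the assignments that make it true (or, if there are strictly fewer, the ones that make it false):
is always true.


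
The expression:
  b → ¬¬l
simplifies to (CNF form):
l ∨ ¬b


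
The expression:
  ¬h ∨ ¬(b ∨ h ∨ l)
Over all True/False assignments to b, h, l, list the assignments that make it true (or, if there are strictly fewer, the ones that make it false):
is true only for:
  b=False, h=False, l=False;
  b=False, h=False, l=True;
  b=True, h=False, l=False;
  b=True, h=False, l=True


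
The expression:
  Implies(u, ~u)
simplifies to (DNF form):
~u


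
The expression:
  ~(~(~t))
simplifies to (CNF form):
~t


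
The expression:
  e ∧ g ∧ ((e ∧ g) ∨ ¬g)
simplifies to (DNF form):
e ∧ g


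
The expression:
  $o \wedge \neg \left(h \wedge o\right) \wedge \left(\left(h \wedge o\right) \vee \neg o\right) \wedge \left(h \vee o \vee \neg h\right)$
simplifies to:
$\text{False}$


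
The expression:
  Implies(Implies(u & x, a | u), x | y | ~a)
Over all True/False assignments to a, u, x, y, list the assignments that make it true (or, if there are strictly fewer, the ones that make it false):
is false only for:
  a=True, u=False, x=False, y=False;
  a=True, u=True, x=False, y=False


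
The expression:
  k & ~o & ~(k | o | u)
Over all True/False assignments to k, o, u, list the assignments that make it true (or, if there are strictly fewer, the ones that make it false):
is never true.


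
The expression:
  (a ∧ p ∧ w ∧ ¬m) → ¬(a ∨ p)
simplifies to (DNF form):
m ∨ ¬a ∨ ¬p ∨ ¬w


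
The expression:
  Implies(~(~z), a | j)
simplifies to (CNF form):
a | j | ~z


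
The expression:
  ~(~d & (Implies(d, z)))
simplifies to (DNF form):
d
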